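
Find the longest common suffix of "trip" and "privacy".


Word 1: "trip"
Word 2: "privacy"
Comparing from end:
  Pos -1: 'p' != 'y' (stop)
LCS = "" (length 0)


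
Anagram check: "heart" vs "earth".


Word 1: "heart" → sorted: aehrt
Word 2: "earth" → sorted: aehrt
Same letters? aehrt == aehrt
Anagram = Yes


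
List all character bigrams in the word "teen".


Word: "teen" (length 4)
Number of bigrams = 4 - 2 + 1 = 3
  Position 0: "te"
  Position 1: "ee"
  Position 2: "en"
Bigrams = "te", "ee", "en"


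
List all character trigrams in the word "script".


Word: "script" (length 6)
Number of trigrams = 6 - 3 + 1 = 4
  Position 0: "scr"
  Position 1: "cri"
  Position 2: "rip"
  Position 3: "ipt"
Trigrams = "scr", "cri", "rip", "ipt"


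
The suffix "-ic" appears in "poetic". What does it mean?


Suffix: -ic
As in: poetic -> poet + -ic
Meaning = relating to


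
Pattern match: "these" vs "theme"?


Pattern of "these": [0, 1, 2, 3, 2]
Pattern of "theme": [0, 1, 2, 3, 2]
Patterns match
Same pattern = Yes


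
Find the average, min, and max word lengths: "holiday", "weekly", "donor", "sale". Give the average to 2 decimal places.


Lengths: "holiday"=7, "weekly"=6, "donor"=5, "sale"=4
Sum = 22, Count = 4
Average = 22/4 = 5.50
= avg=5.50, min=4, max=7


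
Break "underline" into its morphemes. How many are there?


Word: "underline"
Morphemes: under- / line
Each morpheme carries meaning
= 2 morphemes


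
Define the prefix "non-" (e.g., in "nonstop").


Prefix: non-
Example: nonstop (non- + stop)
Meaning = not


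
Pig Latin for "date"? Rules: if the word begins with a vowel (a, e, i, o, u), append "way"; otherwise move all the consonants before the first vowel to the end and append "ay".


Word: "date"
Starts with consonant(s) → move to end, add 'ay'
Consonant cluster: "d"
Pig Latin = "ateday"


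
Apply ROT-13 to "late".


Word: "late"
Shift: 13
Each letter → (letter + shift) mod 26:
  'l' (11) + 13 = 24 → 'y'
  'a' (0) + 13 = 13 → 'n'
  't' (19) + 13 = 6 → 'g'
  'e' (4) + 13 = 17 → 'r'
Result = "yngr"


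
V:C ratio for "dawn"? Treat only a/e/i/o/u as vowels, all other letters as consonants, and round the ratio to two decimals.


Word: "dawn"
Vowels (a,e,i,o,u): 1
Consonants: 3
Ratio = 1/3
= 0.33


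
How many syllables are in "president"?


Word: "president"
Syllable breakdown: pres | i | dent
Counting: 3 parts
= 3 syllables


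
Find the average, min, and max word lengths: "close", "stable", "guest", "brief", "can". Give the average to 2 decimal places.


Lengths: "close"=5, "stable"=6, "guest"=5, "brief"=5, "can"=3
Sum = 24, Count = 5
Average = 24/5 = 4.80
= avg=4.80, min=3, max=6


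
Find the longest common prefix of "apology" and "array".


Word 1: "apology"
Word 2: "array"
Comparing from start:
  Pos 0: 'a' == 'a'
  Pos 1: 'p' != 'r' (stop)
LCP = "a" (length 1)


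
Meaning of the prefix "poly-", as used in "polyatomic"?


Prefix: poly-
Example: polyatomic = poly- + atomic
Meaning = many


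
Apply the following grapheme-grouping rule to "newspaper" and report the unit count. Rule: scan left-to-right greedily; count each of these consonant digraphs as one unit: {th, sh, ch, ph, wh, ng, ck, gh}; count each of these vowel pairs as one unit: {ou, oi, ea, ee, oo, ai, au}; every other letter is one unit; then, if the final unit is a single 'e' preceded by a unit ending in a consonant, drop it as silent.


Word: "newspaper" (9 letters)
Left-to-right scan:
  1. 'n' (letter)
  2. 'e' (letter)
  3. 'w' (letter)
  4. 's' (letter)
  5. 'p' (letter)
  6. 'a' (letter)
  7. 'p' (letter)
  8. 'e' (letter)
  9. 'r' (letter)
Units from scan: 9
Sound units = 9 units


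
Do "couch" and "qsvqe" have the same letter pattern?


Pattern of "couch": [0, 1, 2, 0, 3]
Pattern of "qsvqe": [0, 1, 2, 0, 3]
Patterns match
Same pattern = Yes


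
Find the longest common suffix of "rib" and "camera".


Word 1: "rib"
Word 2: "camera"
Comparing from end:
  Pos -1: 'b' != 'a' (stop)
LCS = "" (length 0)


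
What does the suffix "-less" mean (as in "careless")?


Suffix: -less
Example: careless (care + -less)
Meaning = without


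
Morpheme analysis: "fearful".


Word: "fearful"
Morphemes: fear | -ful
Each morpheme carries meaning
= 2 morphemes


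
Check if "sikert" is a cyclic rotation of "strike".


Word: "strike", Candidate: "sikert"
Method: check if candidate is substring of word+word
"strikestrike" contains "sikert"? No
Is rotation = No


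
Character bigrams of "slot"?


Word: "slot" (length 4)
Number of bigrams = 4 - 2 + 1 = 3
  Position 0: "sl"
  Position 1: "lo"
  Position 2: "ot"
Bigrams = "sl", "lo", "ot"


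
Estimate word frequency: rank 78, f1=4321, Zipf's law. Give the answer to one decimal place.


Zipf's law: f(r) = f(1) / r
f(1) = 4321
f(78) = 4321 / 78
= 55.4 occurrences


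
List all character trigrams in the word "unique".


Word: "unique" (length 6)
Number of trigrams = 6 - 3 + 1 = 4
  Position 0: "uni"
  Position 1: "niq"
  Position 2: "iqu"
  Position 3: "que"
Trigrams = "uni", "niq", "iqu", "que"


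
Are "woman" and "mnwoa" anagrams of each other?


Word 1: "woman" → sorted: amnow
Word 2: "mnwoa" → sorted: amnow
Same letters? amnow == amnow
Anagram = Yes


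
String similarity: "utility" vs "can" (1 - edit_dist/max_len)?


Word 1: "utility" (length 7)
Word 2: "can" (length 3)
One optimal edit sequence:
  1. delete 'u'  (+1)
  2. delete 't'  (+1)
  3. delete 'i'  (+1)
  4. delete 'l'  (+1)
  5. substitute 'i' -> 'c'  (+1)
  6. substitute 't' -> 'a'  (+1)
  7. substitute 'y' -> 'n'  (+1)
Edit distance = 7
Max length = max(7, 3) = 7
Similarity = 1 - 7/7
= 0.0000


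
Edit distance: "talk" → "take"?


Word 1: "talk" (length 4)
Word 2: "take" (length 4)
One optimal edit sequence (insert/delete/substitute each cost 1):
  1. keep 't'
  2. keep 'a'
  3. substitute 'l' -> 'k'  (+1)
  4. substitute 'k' -> 'e'  (+1)
Total edit operations: 2
Edit distance = 2


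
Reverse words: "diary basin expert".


Original: "diary basin expert"
Words (1..n): diary | basin | expert
Reversed (n..1): expert | basin | diary
Result = "expert basin diary"


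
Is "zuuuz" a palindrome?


Word: "zuuuz"
Reversed: "zuuuz"
Forward == Backward? zuuuz == zuuuz
Palindrome = Yes


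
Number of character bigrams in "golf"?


Word: "golf" (length 4)
Number of 2-grams = length - 2 + 1 = 4 - 2 + 1
= 3


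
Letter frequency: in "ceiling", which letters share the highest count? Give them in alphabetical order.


Word: "ceiling"
Letter counts:
  'c': 1
  'e': 1
  'g': 1
  'i': 2
  'l': 1
  'n': 1
Maximum count = 2
Most frequent = 'i' (2 times each)


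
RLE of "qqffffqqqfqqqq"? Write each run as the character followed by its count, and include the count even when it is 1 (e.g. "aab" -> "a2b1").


String: "qqffffqqqfqqqq"
Scanning for consecutive runs:
  'q' x 2
  'f' x 4
  'q' x 3
  'f' x 1
  'q' x 4
RLE = "q2f4q3f1q4"


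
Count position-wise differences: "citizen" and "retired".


Comparing character by character (same length = 7):
  Pos 0: 'c' vs 'r' !=
  Pos 1: 'i' vs 'e' !=
  Pos 2: 't' vs 't' =
  Pos 3: 'i' vs 'i' =
  Pos 4: 'z' vs 'r' !=
  Pos 5: 'e' vs 'e' =
  Pos 6: 'n' vs 'd' !=
Hamming distance = 4


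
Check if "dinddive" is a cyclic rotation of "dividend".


Word: "dividend", Candidate: "dinddive"
Method: check if candidate is substring of word+word
"dividenddividend" contains "dinddive"? No
Is rotation = No


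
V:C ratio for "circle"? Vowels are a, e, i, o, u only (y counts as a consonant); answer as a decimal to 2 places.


Word: "circle"
Vowels (a,e,i,o,u): 2
Consonants: 4
Ratio = 2/4
= 0.50


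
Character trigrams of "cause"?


Word: "cause" (length 5)
Number of trigrams = 5 - 3 + 1 = 3
  Position 0: "cau"
  Position 1: "aus"
  Position 2: "use"
Trigrams = "cau", "aus", "use"


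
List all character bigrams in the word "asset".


Word: "asset" (length 5)
Number of bigrams = 5 - 2 + 1 = 4
  Position 0: "as"
  Position 1: "ss"
  Position 2: "se"
  Position 3: "et"
Bigrams = "as", "ss", "se", "et"


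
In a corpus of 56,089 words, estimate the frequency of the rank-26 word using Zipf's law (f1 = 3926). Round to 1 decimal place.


Zipf's law: f(r) = f(1) / r
f(1) = 3926
f(26) = 3926 / 26
= 151.0 occurrences


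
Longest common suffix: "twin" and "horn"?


Word 1: "twin"
Word 2: "horn"
Comparing from end:
  Pos -1: 'n' == 'n'
  Pos -2: 'i' != 'r' (stop)
LCS = "n" (length 1)


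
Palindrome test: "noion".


Word: "noion"
Reversed: "noion"
Forward == Backward? noion == noion
Palindrome = Yes


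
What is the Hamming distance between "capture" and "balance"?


Comparing character by character (same length = 7):
  Pos 0: 'c' vs 'b' !=
  Pos 1: 'a' vs 'a' =
  Pos 2: 'p' vs 'l' !=
  Pos 3: 't' vs 'a' !=
  Pos 4: 'u' vs 'n' !=
  Pos 5: 'r' vs 'c' !=
  Pos 6: 'e' vs 'e' =
Hamming distance = 5


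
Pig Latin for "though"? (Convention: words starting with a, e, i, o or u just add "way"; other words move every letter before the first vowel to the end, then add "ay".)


Word: "though"
Starts with consonant(s) → move to end, add 'ay'
Consonant cluster: "th"
Pig Latin = "oughthay"


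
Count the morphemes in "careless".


Word: "careless"
Morphemes: care / -less
Each morpheme carries meaning
= 2 morphemes


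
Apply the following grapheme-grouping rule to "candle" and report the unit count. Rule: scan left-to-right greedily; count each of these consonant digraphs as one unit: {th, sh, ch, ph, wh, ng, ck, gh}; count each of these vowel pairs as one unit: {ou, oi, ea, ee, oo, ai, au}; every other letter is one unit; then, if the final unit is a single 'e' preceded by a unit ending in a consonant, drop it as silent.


Word: "candle" (6 letters)
Left-to-right scan:
  (1) 'c' (letter)
  (2) 'a' (letter)
  (3) 'n' (letter)
  (4) 'd' (letter)
  (5) 'l' (letter)
  (6) 'e' (letter)
Units from scan: 6
Final unit is 'e' after a consonant -> drop as silent (-1)
Sound units = 5 units


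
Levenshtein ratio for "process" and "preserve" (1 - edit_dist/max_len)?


Word 1: "process" (length 7)
Word 2: "preserve" (length 8)
One optimal edit sequence:
  1. keep 'p'
  2. keep 'r'
  3. substitute 'o' -> 'e'  (+1)
  4. substitute 'c' -> 's'  (+1)
  5. keep 'e'
  6. insert 'r'  (+1)
  7. substitute 's' -> 'v'  (+1)
  8. substitute 's' -> 'e'  (+1)
Edit distance = 5
Max length = max(7, 8) = 8
Similarity = 1 - 5/8
= 0.3750


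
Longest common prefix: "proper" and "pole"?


Word 1: "proper"
Word 2: "pole"
Comparing from start:
  Pos 0: 'p' == 'p'
  Pos 1: 'r' != 'o' (stop)
LCP = "p" (length 1)


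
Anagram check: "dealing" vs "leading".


Word 1: "dealing" → sorted: adegiln
Word 2: "leading" → sorted: adegiln
Same letters? adegiln == adegiln
Anagram = Yes


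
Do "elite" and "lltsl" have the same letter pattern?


Pattern of "elite": [0, 1, 2, 3, 0]
Pattern of "lltsl": [0, 0, 1, 2, 0]
Patterns do not match
Same pattern = No


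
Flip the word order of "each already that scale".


Original: "each already that scale"
Words (1..n): each | already | that | scale
Reversed (n..1): scale | that | already | each
Result = "scale that already each"


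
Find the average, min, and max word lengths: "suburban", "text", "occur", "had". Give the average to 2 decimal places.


Lengths: "suburban"=8, "text"=4, "occur"=5, "had"=3
Sum = 20, Count = 4
Average = 20/4 = 5.00
= avg=5.00, min=3, max=8


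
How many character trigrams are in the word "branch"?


Word: "branch" (length 6)
Number of 3-grams = length - 3 + 1 = 6 - 3 + 1
= 4


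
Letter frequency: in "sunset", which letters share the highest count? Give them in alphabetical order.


Word: "sunset"
Letter counts:
  'e': 1
  'n': 1
  's': 2
  't': 1
  'u': 1
Maximum count = 2
Most frequent = 's' (2 times each)


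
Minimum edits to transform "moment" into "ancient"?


Word 1: "moment" (length 6)
Word 2: "ancient" (length 7)
One optimal edit sequence (insert/delete/substitute each cost 1):
  1. insert 'a'  (+1)
  2. substitute 'm' -> 'n'  (+1)
  3. substitute 'o' -> 'c'  (+1)
  4. substitute 'm' -> 'i'  (+1)
  5. keep 'e'
  6. keep 'n'
  7. keep 't'
Total edit operations: 4
Edit distance = 4


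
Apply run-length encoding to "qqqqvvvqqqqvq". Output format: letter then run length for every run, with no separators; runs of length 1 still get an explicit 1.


String: "qqqqvvvqqqqvq"
Scanning for consecutive runs:
  'q' x 4
  'v' x 3
  'q' x 4
  'v' x 1
  'q' x 1
RLE = "q4v3q4v1q1"


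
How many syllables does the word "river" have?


Word: "river"
Syllable breakdown: riv · er
Counting: 2 parts
= 2 syllables


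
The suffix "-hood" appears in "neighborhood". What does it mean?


Suffix: -hood
Example: neighborhood = neighbor + -hood
Meaning = state / condition


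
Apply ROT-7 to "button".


Word: "button"
Shift: 7
Each letter → (letter + shift) mod 26:
  'b' (1) + 7 = 8 → 'i'
  'u' (20) + 7 = 1 → 'b'
  't' (19) + 7 = 0 → 'a'
  't' (19) + 7 = 0 → 'a'
  'o' (14) + 7 = 21 → 'v'
  'n' (13) + 7 = 20 → 'u'
Result = "ibaavu"


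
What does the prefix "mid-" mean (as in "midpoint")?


Prefix: mid-
Example: midpoint = mid- + point
Meaning = middle


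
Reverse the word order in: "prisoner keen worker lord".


Original: "prisoner keen worker lord"
Words (1..n): prisoner | keen | worker | lord
Reversed (n..1): lord | worker | keen | prisoner
Result = "lord worker keen prisoner"


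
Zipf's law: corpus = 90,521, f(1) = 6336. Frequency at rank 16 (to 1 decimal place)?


Zipf's law: f(r) = f(1) / r
f(1) = 6336
f(16) = 6336 / 16
= 396.0 occurrences


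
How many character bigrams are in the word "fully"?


Word: "fully" (length 5)
Number of 2-grams = length - 2 + 1 = 5 - 2 + 1
= 4


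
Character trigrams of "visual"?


Word: "visual" (length 6)
Number of trigrams = 6 - 3 + 1 = 4
  Position 0: "vis"
  Position 1: "isu"
  Position 2: "sua"
  Position 3: "ual"
Trigrams = "vis", "isu", "sua", "ual"


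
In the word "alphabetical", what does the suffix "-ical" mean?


Suffix: -ical
Example: alphabetical = alphabet + -ical
Meaning = relating to


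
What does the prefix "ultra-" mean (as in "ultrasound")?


Prefix: ultra-
Example: ultrasound (ultra- + sound)
Meaning = beyond


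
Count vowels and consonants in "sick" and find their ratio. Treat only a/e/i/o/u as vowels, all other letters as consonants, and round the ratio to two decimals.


Word: "sick"
Vowels (a,e,i,o,u): 1
Consonants: 3
Ratio = 1/3
= 0.33


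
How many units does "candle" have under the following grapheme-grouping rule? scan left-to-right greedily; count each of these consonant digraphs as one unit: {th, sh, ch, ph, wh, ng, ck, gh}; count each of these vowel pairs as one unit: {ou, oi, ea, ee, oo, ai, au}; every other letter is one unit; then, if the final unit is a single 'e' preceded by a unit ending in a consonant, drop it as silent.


Word: "candle" (6 letters)
Left-to-right scan:
  1. 'c' (letter)
  2. 'a' (letter)
  3. 'n' (letter)
  4. 'd' (letter)
  5. 'l' (letter)
  6. 'e' (letter)
Units from scan: 6
Final unit is 'e' after a consonant -> drop as silent (-1)
Sound units = 5 units


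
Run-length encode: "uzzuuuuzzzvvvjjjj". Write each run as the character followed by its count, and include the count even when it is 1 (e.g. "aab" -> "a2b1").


String: "uzzuuuuzzzvvvjjjj"
Scanning for consecutive runs:
  'u' x 1
  'z' x 2
  'u' x 4
  'z' x 3
  'v' x 3
  'j' x 4
RLE = "u1z2u4z3v3j4"


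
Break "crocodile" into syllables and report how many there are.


Word: "crocodile"
Syllable breakdown: croc | o | dile
Counting: 3 parts
= 3 syllables


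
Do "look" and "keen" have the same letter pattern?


Pattern of "look": [0, 1, 1, 2]
Pattern of "keen": [0, 1, 1, 2]
Patterns match
Same pattern = Yes


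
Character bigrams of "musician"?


Word: "musician" (length 8)
Number of bigrams = 8 - 2 + 1 = 7
  Position 0: "mu"
  Position 1: "us"
  Position 2: "si"
  Position 3: "ic"
  Position 4: "ci"
  Position 5: "ia"
  Position 6: "an"
Bigrams = "mu", "us", "si", "ic", "ci", "ia", "an"


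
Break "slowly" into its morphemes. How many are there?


Word: "slowly"
Morphemes: slow / -ly
Each morpheme carries meaning
= 2 morphemes


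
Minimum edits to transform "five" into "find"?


Word 1: "five" (length 4)
Word 2: "find" (length 4)
One optimal edit sequence (insert/delete/substitute each cost 1):
  1. keep 'f'
  2. keep 'i'
  3. substitute 'v' -> 'n'  (+1)
  4. substitute 'e' -> 'd'  (+1)
Total edit operations: 2
Edit distance = 2


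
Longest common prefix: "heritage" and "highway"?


Word 1: "heritage"
Word 2: "highway"
Comparing from start:
  Pos 0: 'h' == 'h'
  Pos 1: 'e' != 'i' (stop)
LCP = "h" (length 1)


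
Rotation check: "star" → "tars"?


Word: "star", Candidate: "tars"
Method: check if candidate is substring of word+word
"starstar" contains "tars"? Yes
Is rotation = Yes


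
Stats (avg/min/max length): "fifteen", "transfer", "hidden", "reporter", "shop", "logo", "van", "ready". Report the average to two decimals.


Lengths: "fifteen"=7, "transfer"=8, "hidden"=6, "reporter"=8, "shop"=4, "logo"=4, "van"=3, "ready"=5
Sum = 45, Count = 8
Average = 45/8 = 5.63
= avg=5.63, min=3, max=8


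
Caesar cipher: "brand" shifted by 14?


Word: "brand"
Shift: 14
Each letter → (letter + shift) mod 26:
  'b' (1) + 14 = 15 → 'p'
  'r' (17) + 14 = 5 → 'f'
  'a' (0) + 14 = 14 → 'o'
  'n' (13) + 14 = 1 → 'b'
  'd' (3) + 14 = 17 → 'r'
Result = "pfobr"


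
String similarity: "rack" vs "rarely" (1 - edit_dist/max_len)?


Word 1: "rack" (length 4)
Word 2: "rarely" (length 6)
One optimal edit sequence:
  1. keep 'r'
  2. keep 'a'
  3. insert 'r'  (+1)
  4. insert 'e'  (+1)
  5. substitute 'c' -> 'l'  (+1)
  6. substitute 'k' -> 'y'  (+1)
Edit distance = 4
Max length = max(4, 6) = 6
Similarity = 1 - 4/6
= 0.3333


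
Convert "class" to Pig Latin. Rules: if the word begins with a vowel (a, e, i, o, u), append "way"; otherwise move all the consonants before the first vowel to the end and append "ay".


Word: "class"
Starts with consonant(s) → move to end, add 'ay'
Consonant cluster: "cl"
Pig Latin = "assclay"


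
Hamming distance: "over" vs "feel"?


Comparing character by character (same length = 4):
  Pos 0: 'o' vs 'f' !=
  Pos 1: 'v' vs 'e' !=
  Pos 2: 'e' vs 'e' =
  Pos 3: 'r' vs 'l' !=
Hamming distance = 3


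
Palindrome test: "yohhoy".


Word: "yohhoy"
Reversed: "yohhoy"
Forward == Backward? yohhoy == yohhoy
Palindrome = Yes


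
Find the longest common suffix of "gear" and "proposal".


Word 1: "gear"
Word 2: "proposal"
Comparing from end:
  Pos -1: 'r' != 'l' (stop)
LCS = "" (length 0)


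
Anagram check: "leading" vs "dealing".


Word 1: "leading" → sorted: adegiln
Word 2: "dealing" → sorted: adegiln
Same letters? adegiln == adegiln
Anagram = Yes


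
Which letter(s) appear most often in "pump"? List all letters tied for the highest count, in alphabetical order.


Word: "pump"
Letter counts:
  'm': 1
  'p': 2
  'u': 1
Maximum count = 2
Most frequent = 'p' (2 times each)


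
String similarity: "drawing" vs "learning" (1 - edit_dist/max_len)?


Word 1: "drawing" (length 7)
Word 2: "learning" (length 8)
One optimal edit sequence:
  1. substitute 'd' -> 'l'  (+1)
  2. substitute 'r' -> 'e'  (+1)
  3. keep 'a'
  4. insert 'r'  (+1)
  5. substitute 'w' -> 'n'  (+1)
  6. keep 'i'
  7. keep 'n'
  8. keep 'g'
Edit distance = 4
Max length = max(7, 8) = 8
Similarity = 1 - 4/8
= 0.5000


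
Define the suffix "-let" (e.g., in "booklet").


Suffix: -let
Example: booklet = book + -let
Meaning = small


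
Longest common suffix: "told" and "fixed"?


Word 1: "told"
Word 2: "fixed"
Comparing from end:
  Pos -1: 'd' == 'd'
  Pos -2: 'l' != 'e' (stop)
LCS = "d" (length 1)


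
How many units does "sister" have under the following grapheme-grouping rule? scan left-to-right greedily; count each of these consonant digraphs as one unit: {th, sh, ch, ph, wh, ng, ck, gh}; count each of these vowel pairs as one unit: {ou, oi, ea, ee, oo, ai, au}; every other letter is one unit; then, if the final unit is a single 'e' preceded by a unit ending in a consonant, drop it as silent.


Word: "sister" (6 letters)
Left-to-right scan:
  1. 's' (letter)
  2. 'i' (letter)
  3. 's' (letter)
  4. 't' (letter)
  5. 'e' (letter)
  6. 'r' (letter)
Units from scan: 6
Sound units = 6 units


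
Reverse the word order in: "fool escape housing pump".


Original: "fool escape housing pump"
Words (1..n): fool | escape | housing | pump
Reversed (n..1): pump | housing | escape | fool
Result = "pump housing escape fool"


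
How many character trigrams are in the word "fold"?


Word: "fold" (length 4)
Number of 3-grams = length - 3 + 1 = 4 - 3 + 1
= 2


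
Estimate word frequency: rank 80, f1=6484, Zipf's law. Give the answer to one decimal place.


Zipf's law: f(r) = f(1) / r
f(1) = 6484
f(80) = 6484 / 80
= 81.1 occurrences


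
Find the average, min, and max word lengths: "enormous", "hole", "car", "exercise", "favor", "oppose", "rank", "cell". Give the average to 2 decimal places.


Lengths: "enormous"=8, "hole"=4, "car"=3, "exercise"=8, "favor"=5, "oppose"=6, "rank"=4, "cell"=4
Sum = 42, Count = 8
Average = 42/8 = 5.25
= avg=5.25, min=3, max=8


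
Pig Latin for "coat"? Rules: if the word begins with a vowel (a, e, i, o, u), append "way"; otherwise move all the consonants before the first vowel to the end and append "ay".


Word: "coat"
Starts with consonant(s) → move to end, add 'ay'
Consonant cluster: "c"
Pig Latin = "oatcay"


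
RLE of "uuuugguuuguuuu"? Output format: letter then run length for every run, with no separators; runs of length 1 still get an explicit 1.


String: "uuuugguuuguuuu"
Scanning for consecutive runs:
  'u' x 4
  'g' x 2
  'u' x 3
  'g' x 1
  'u' x 4
RLE = "u4g2u3g1u4"


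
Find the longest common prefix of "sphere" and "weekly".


Word 1: "sphere"
Word 2: "weekly"
Comparing from start:
  Pos 0: 's' != 'w' (stop)
LCP = "" (length 0)


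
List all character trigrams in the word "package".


Word: "package" (length 7)
Number of trigrams = 7 - 3 + 1 = 5
  Position 0: "pac"
  Position 1: "ack"
  Position 2: "cka"
  Position 3: "kag"
  Position 4: "age"
Trigrams = "pac", "ack", "cka", "kag", "age"


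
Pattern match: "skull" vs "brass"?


Pattern of "skull": [0, 1, 2, 3, 3]
Pattern of "brass": [0, 1, 2, 3, 3]
Patterns match
Same pattern = Yes


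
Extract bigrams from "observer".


Word: "observer" (length 8)
Number of bigrams = 8 - 2 + 1 = 7
  Position 0: "ob"
  Position 1: "bs"
  Position 2: "se"
  Position 3: "er"
  Position 4: "rv"
  Position 5: "ve"
  Position 6: "er"
Bigrams = "ob", "bs", "se", "er", "rv", "ve", "er"


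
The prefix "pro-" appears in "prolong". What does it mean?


Prefix: pro-
As in: prolong -> pro- + long
Meaning = forward / in favor of


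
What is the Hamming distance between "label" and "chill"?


Comparing character by character (same length = 5):
  Pos 0: 'l' vs 'c' !=
  Pos 1: 'a' vs 'h' !=
  Pos 2: 'b' vs 'i' !=
  Pos 3: 'e' vs 'l' !=
  Pos 4: 'l' vs 'l' =
Hamming distance = 4


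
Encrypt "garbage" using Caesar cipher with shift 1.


Word: "garbage"
Shift: 1
Each letter → (letter + shift) mod 26:
  'g' (6) + 1 = 7 → 'h'
  'a' (0) + 1 = 1 → 'b'
  'r' (17) + 1 = 18 → 's'
  'b' (1) + 1 = 2 → 'c'
  'a' (0) + 1 = 1 → 'b'
  'g' (6) + 1 = 7 → 'h'
  'e' (4) + 1 = 5 → 'f'
Result = "hbscbhf"


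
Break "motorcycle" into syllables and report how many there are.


Word: "motorcycle"
Syllable breakdown: mo · tor · cy · cle
Counting: 4 parts
= 4 syllables


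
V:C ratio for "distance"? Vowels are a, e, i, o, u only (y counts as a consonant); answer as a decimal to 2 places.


Word: "distance"
Vowels (a,e,i,o,u): 3
Consonants: 5
Ratio = 3/5
= 0.60


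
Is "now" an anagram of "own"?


Word 1: "own" → sorted: now
Word 2: "now" → sorted: now
Same letters? now == now
Anagram = Yes


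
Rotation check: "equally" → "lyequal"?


Word: "equally", Candidate: "lyequal"
Method: check if candidate is substring of word+word
"equallyequally" contains "lyequal"? Yes
Is rotation = Yes


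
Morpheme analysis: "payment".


Word: "payment"
Morphemes: pay + -ment
Each morpheme carries meaning
= 2 morphemes


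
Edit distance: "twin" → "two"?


Word 1: "twin" (length 4)
Word 2: "two" (length 3)
One optimal edit sequence (insert/delete/substitute each cost 1):
  1. keep 't'
  2. keep 'w'
  3. delete 'i'  (+1)
  4. substitute 'n' -> 'o'  (+1)
Total edit operations: 2
Edit distance = 2


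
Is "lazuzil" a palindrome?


Word: "lazuzil"
Reversed: "lizuzal"
Forward == Backward? lazuzil != lizuzal
Palindrome = No


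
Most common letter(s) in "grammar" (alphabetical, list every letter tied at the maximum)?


Word: "grammar"
Letter counts:
  'a': 2
  'g': 1
  'm': 2
  'r': 2
Maximum count = 2
Most frequent = 'a', 'm', 'r' (2 times each)


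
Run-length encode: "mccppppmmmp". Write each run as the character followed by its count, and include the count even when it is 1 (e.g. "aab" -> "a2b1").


String: "mccppppmmmp"
Scanning for consecutive runs:
  'm' x 1
  'c' x 2
  'p' x 4
  'm' x 3
  'p' x 1
RLE = "m1c2p4m3p1"


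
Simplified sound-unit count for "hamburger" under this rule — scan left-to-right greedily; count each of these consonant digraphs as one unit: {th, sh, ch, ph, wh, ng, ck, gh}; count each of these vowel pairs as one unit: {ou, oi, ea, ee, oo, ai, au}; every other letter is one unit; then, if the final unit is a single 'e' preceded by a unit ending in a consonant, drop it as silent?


Word: "hamburger" (9 letters)
Left-to-right scan:
  [1] 'h' (letter)
  [2] 'a' (letter)
  [3] 'm' (letter)
  [4] 'b' (letter)
  [5] 'u' (letter)
  [6] 'r' (letter)
  [7] 'g' (letter)
  [8] 'e' (letter)
  [9] 'r' (letter)
Units from scan: 9
Sound units = 9 units


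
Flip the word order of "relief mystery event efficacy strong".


Original: "relief mystery event efficacy strong"
Words (1..n): relief | mystery | event | efficacy | strong
Reversed (n..1): strong | efficacy | event | mystery | relief
Result = "strong efficacy event mystery relief"


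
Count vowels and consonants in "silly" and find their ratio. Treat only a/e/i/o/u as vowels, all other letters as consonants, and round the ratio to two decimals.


Word: "silly"
Vowels (a,e,i,o,u): 1
Consonants: 4
Ratio = 1/4
= 0.25


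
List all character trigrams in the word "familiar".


Word: "familiar" (length 8)
Number of trigrams = 8 - 3 + 1 = 6
  Position 0: "fam"
  Position 1: "ami"
  Position 2: "mil"
  Position 3: "ili"
  Position 4: "lia"
  Position 5: "iar"
Trigrams = "fam", "ami", "mil", "ili", "lia", "iar"


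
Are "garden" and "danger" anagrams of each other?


Word 1: "garden" → sorted: adegnr
Word 2: "danger" → sorted: adegnr
Same letters? adegnr == adegnr
Anagram = Yes


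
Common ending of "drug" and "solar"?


Word 1: "drug"
Word 2: "solar"
Comparing from end:
  Pos -1: 'g' != 'r' (stop)
LCS = "" (length 0)


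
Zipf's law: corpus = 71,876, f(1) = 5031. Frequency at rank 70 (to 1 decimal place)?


Zipf's law: f(r) = f(1) / r
f(1) = 5031
f(70) = 5031 / 70
= 71.9 occurrences


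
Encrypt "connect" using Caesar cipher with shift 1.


Word: "connect"
Shift: 1
Each letter → (letter + shift) mod 26:
  'c' (2) + 1 = 3 → 'd'
  'o' (14) + 1 = 15 → 'p'
  'n' (13) + 1 = 14 → 'o'
  'n' (13) + 1 = 14 → 'o'
  'e' (4) + 1 = 5 → 'f'
  'c' (2) + 1 = 3 → 'd'
  't' (19) + 1 = 20 → 'u'
Result = "dpoofdu"


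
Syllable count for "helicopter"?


Word: "helicopter"
Syllable breakdown: hel / i / cop / ter
Counting: 4 parts
= 4 syllables


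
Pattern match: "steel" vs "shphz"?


Pattern of "steel": [0, 1, 2, 2, 3]
Pattern of "shphz": [0, 1, 2, 1, 3]
Patterns do not match
Same pattern = No


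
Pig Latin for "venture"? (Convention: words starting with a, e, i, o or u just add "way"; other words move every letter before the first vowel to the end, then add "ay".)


Word: "venture"
Starts with consonant(s) → move to end, add 'ay'
Consonant cluster: "v"
Pig Latin = "enturevay"


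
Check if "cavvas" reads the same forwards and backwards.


Word: "cavvas"
Reversed: "savvac"
Forward == Backward? cavvas != savvac
Palindrome = No


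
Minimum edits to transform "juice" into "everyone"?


Word 1: "juice" (length 5)
Word 2: "everyone" (length 8)
One optimal edit sequence (insert/delete/substitute each cost 1):
  1. insert 'e'  (+1)
  2. insert 'v'  (+1)
  3. insert 'e'  (+1)
  4. substitute 'j' -> 'r'  (+1)
  5. substitute 'u' -> 'y'  (+1)
  6. substitute 'i' -> 'o'  (+1)
  7. substitute 'c' -> 'n'  (+1)
  8. keep 'e'
Total edit operations: 7
Edit distance = 7


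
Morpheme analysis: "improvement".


Word: "improvement"
Morphemes: improve / -ment
Each morpheme carries meaning
= 2 morphemes


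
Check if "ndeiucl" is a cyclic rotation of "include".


Word: "include", Candidate: "ndeiucl"
Method: check if candidate is substring of word+word
"includeinclude" contains "ndeiucl"? No
Is rotation = No


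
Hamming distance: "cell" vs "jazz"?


Comparing character by character (same length = 4):
  Pos 0: 'c' vs 'j' !=
  Pos 1: 'e' vs 'a' !=
  Pos 2: 'l' vs 'z' !=
  Pos 3: 'l' vs 'z' !=
Hamming distance = 4


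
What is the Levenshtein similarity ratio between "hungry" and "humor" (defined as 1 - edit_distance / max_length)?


Word 1: "hungry" (length 6)
Word 2: "humor" (length 5)
One optimal edit sequence:
  1. keep 'h'
  2. keep 'u'
  3. substitute 'n' -> 'm'  (+1)
  4. substitute 'g' -> 'o'  (+1)
  5. keep 'r'
  6. delete 'y'  (+1)
Edit distance = 3
Max length = max(6, 5) = 6
Similarity = 1 - 3/6
= 0.5000


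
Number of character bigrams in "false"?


Word: "false" (length 5)
Number of 2-grams = length - 2 + 1 = 5 - 2 + 1
= 4


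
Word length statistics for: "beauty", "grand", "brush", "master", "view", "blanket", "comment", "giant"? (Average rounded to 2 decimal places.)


Lengths: "beauty"=6, "grand"=5, "brush"=5, "master"=6, "view"=4, "blanket"=7, "comment"=7, "giant"=5
Sum = 45, Count = 8
Average = 45/8 = 5.63
= avg=5.63, min=4, max=7


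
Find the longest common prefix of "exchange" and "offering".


Word 1: "exchange"
Word 2: "offering"
Comparing from start:
  Pos 0: 'e' != 'o' (stop)
LCP = "" (length 0)


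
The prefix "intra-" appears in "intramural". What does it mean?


Prefix: intra-
Example: intramural = intra- + mural
Meaning = within


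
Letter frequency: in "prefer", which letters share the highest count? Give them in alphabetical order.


Word: "prefer"
Letter counts:
  'e': 2
  'f': 1
  'p': 1
  'r': 2
Maximum count = 2
Most frequent = 'e', 'r' (2 times each)


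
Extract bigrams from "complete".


Word: "complete" (length 8)
Number of bigrams = 8 - 2 + 1 = 7
  Position 0: "co"
  Position 1: "om"
  Position 2: "mp"
  Position 3: "pl"
  Position 4: "le"
  Position 5: "et"
  Position 6: "te"
Bigrams = "co", "om", "mp", "pl", "le", "et", "te"


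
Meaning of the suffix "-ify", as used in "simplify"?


Suffix: -ify
Example: simplify = simple + -ify, with a spelling change
Meaning = to make


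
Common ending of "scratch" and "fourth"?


Word 1: "scratch"
Word 2: "fourth"
Comparing from end:
  Pos -1: 'h' == 'h'
  Pos -2: 'c' != 't' (stop)
LCS = "h" (length 1)


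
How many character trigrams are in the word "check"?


Word: "check" (length 5)
Number of 3-grams = length - 3 + 1 = 5 - 3 + 1
= 3


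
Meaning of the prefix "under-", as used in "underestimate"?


Prefix: under-
Example: underestimate = under- + estimate
Meaning = insufficient


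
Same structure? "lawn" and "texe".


Pattern of "lawn": [0, 1, 2, 3]
Pattern of "texe": [0, 1, 2, 1]
Patterns do not match
Same pattern = No


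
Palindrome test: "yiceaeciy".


Word: "yiceaeciy"
Reversed: "yiceaeciy"
Forward == Backward? yiceaeciy == yiceaeciy
Palindrome = Yes


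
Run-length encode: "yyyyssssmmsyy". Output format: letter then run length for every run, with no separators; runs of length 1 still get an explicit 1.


String: "yyyyssssmmsyy"
Scanning for consecutive runs:
  'y' x 4
  's' x 4
  'm' x 2
  's' x 1
  'y' x 2
RLE = "y4s4m2s1y2"


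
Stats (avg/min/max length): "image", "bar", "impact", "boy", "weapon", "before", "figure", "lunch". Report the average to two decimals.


Lengths: "image"=5, "bar"=3, "impact"=6, "boy"=3, "weapon"=6, "before"=6, "figure"=6, "lunch"=5
Sum = 40, Count = 8
Average = 40/8 = 5.00
= avg=5.00, min=3, max=6


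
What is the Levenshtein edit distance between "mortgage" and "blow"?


Word 1: "mortgage" (length 8)
Word 2: "blow" (length 4)
One optimal edit sequence (insert/delete/substitute each cost 1):
  1. delete 'm'  (+1)
  2. delete 'o'  (+1)
  3. delete 'r'  (+1)
  4. delete 't'  (+1)
  5. substitute 'g' -> 'b'  (+1)
  6. substitute 'a' -> 'l'  (+1)
  7. substitute 'g' -> 'o'  (+1)
  8. substitute 'e' -> 'w'  (+1)
Total edit operations: 8
Edit distance = 8


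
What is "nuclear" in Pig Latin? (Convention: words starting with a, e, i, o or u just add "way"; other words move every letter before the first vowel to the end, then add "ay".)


Word: "nuclear"
Starts with consonant(s) → move to end, add 'ay'
Consonant cluster: "n"
Pig Latin = "uclearnay"


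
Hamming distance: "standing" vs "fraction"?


Comparing character by character (same length = 8):
  Pos 0: 's' vs 'f' !=
  Pos 1: 't' vs 'r' !=
  Pos 2: 'a' vs 'a' =
  Pos 3: 'n' vs 'c' !=
  Pos 4: 'd' vs 't' !=
  Pos 5: 'i' vs 'i' =
  Pos 6: 'n' vs 'o' !=
  Pos 7: 'g' vs 'n' !=
Hamming distance = 6


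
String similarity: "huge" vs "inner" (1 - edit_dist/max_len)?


Word 1: "huge" (length 4)
Word 2: "inner" (length 5)
One optimal edit sequence:
  1. substitute 'h' -> 'i'  (+1)
  2. substitute 'u' -> 'n'  (+1)
  3. substitute 'g' -> 'n'  (+1)
  4. keep 'e'
  5. insert 'r'  (+1)
Edit distance = 4
Max length = max(4, 5) = 5
Similarity = 1 - 4/5
= 0.2000


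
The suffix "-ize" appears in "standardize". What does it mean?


Suffix: -ize
Example: standardize (standard + -ize)
Meaning = to make


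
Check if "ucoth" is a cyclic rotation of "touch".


Word: "touch", Candidate: "ucoth"
Method: check if candidate is substring of word+word
"touchtouch" contains "ucoth"? No
Is rotation = No


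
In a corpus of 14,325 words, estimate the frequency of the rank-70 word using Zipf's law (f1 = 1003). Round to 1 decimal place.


Zipf's law: f(r) = f(1) / r
f(1) = 1003
f(70) = 1003 / 70
= 14.3 occurrences


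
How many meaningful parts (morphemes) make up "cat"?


Word: "cat"
Morphemes: cat
Each morpheme carries meaning
= 1 morpheme


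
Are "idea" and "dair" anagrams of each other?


Word 1: "idea" → sorted: adei
Word 2: "dair" → sorted: adir
Same letters? adei != adir
Anagram = No


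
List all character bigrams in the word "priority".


Word: "priority" (length 8)
Number of bigrams = 8 - 2 + 1 = 7
  Position 0: "pr"
  Position 1: "ri"
  Position 2: "io"
  Position 3: "or"
  Position 4: "ri"
  Position 5: "it"
  Position 6: "ty"
Bigrams = "pr", "ri", "io", "or", "ri", "it", "ty"


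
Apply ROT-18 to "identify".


Word: "identify"
Shift: 18
Each letter → (letter + shift) mod 26:
  'i' (8) + 18 = 0 → 'a'
  'd' (3) + 18 = 21 → 'v'
  'e' (4) + 18 = 22 → 'w'
  'n' (13) + 18 = 5 → 'f'
  't' (19) + 18 = 11 → 'l'
  'i' (8) + 18 = 0 → 'a'
  'f' (5) + 18 = 23 → 'x'
  'y' (24) + 18 = 16 → 'q'
Result = "avwflaxq"


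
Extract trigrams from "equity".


Word: "equity" (length 6)
Number of trigrams = 6 - 3 + 1 = 4
  Position 0: "equ"
  Position 1: "qui"
  Position 2: "uit"
  Position 3: "ity"
Trigrams = "equ", "qui", "uit", "ity"


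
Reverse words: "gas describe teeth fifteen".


Original: "gas describe teeth fifteen"
Words (1..n): gas | describe | teeth | fifteen
Reversed (n..1): fifteen | teeth | describe | gas
Result = "fifteen teeth describe gas"


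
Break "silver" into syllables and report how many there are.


Word: "silver"
Syllable breakdown: sil-ver
Counting: 2 parts
= 2 syllables


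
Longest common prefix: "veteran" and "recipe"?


Word 1: "veteran"
Word 2: "recipe"
Comparing from start:
  Pos 0: 'v' != 'r' (stop)
LCP = "" (length 0)


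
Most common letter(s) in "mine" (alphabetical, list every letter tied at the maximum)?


Word: "mine"
Letter counts:
  'e': 1
  'i': 1
  'm': 1
  'n': 1
Maximum count = 1
Most frequent = 'e', 'i', 'm', 'n' (1 time each)


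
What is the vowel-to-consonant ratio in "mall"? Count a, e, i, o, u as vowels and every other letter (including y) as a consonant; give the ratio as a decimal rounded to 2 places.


Word: "mall"
Vowels (a,e,i,o,u): 1
Consonants: 3
Ratio = 1/3
= 0.33


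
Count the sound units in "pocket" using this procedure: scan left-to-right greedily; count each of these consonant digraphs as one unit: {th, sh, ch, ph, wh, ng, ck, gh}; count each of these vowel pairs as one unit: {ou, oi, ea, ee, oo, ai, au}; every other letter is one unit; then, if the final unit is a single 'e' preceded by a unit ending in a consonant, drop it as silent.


Word: "pocket" (6 letters)
Left-to-right scan:
  [1] 'p' (letter)
  [2] 'o' (letter)
  [3] 'ck' (digraph)
  [4] 'e' (letter)
  [5] 't' (letter)
Units from scan: 5
Sound units = 5 units


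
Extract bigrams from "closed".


Word: "closed" (length 6)
Number of bigrams = 6 - 2 + 1 = 5
  Position 0: "cl"
  Position 1: "lo"
  Position 2: "os"
  Position 3: "se"
  Position 4: "ed"
Bigrams = "cl", "lo", "os", "se", "ed"


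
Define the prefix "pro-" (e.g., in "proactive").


Prefix: pro-
Example: proactive (pro- + active)
Meaning = forward / in favor of


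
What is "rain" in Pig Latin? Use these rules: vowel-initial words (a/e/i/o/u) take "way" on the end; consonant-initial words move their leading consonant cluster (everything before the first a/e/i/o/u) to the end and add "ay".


Word: "rain"
Starts with consonant(s) → move to end, add 'ay'
Consonant cluster: "r"
Pig Latin = "ainray"


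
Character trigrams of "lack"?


Word: "lack" (length 4)
Number of trigrams = 4 - 3 + 1 = 2
  Position 0: "lac"
  Position 1: "ack"
Trigrams = "lac", "ack"


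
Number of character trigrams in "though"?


Word: "though" (length 6)
Number of 3-grams = length - 3 + 1 = 6 - 3 + 1
= 4


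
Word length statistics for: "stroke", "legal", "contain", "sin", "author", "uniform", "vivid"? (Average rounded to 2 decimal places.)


Lengths: "stroke"=6, "legal"=5, "contain"=7, "sin"=3, "author"=6, "uniform"=7, "vivid"=5
Sum = 39, Count = 7
Average = 39/7 = 5.57
= avg=5.57, min=3, max=7


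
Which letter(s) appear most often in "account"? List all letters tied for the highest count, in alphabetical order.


Word: "account"
Letter counts:
  'a': 1
  'c': 2
  'n': 1
  'o': 1
  't': 1
  'u': 1
Maximum count = 2
Most frequent = 'c' (2 times each)


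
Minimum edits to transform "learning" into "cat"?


Word 1: "learning" (length 8)
Word 2: "cat" (length 3)
One optimal edit sequence (insert/delete/substitute each cost 1):
  1. delete 'l'  (+1)
  2. substitute 'e' -> 'c'  (+1)
  3. keep 'a'
  4. delete 'r'  (+1)
  5. delete 'n'  (+1)
  6. delete 'i'  (+1)
  7. delete 'n'  (+1)
  8. substitute 'g' -> 't'  (+1)
Total edit operations: 7
Edit distance = 7


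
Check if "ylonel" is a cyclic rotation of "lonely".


Word: "lonely", Candidate: "ylonel"
Method: check if candidate is substring of word+word
"lonelylonely" contains "ylonel"? Yes
Is rotation = Yes
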